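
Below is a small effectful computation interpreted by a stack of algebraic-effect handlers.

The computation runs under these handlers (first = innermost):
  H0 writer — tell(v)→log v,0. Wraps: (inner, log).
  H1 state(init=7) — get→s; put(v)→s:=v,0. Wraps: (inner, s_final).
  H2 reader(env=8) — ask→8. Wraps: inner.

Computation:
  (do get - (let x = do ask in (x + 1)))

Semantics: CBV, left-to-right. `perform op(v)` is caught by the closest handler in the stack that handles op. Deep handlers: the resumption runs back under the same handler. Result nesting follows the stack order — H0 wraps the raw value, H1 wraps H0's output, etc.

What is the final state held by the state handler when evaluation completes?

Answer: 7

Working:
get @ H1 ⇒ 7
ask @ H2 ⇒ 8
H0 returns (-2, ())
H1 returns ((-2, ()), 7)
H2 returns ((-2, ()), 7)
= ((-2, ()), 7)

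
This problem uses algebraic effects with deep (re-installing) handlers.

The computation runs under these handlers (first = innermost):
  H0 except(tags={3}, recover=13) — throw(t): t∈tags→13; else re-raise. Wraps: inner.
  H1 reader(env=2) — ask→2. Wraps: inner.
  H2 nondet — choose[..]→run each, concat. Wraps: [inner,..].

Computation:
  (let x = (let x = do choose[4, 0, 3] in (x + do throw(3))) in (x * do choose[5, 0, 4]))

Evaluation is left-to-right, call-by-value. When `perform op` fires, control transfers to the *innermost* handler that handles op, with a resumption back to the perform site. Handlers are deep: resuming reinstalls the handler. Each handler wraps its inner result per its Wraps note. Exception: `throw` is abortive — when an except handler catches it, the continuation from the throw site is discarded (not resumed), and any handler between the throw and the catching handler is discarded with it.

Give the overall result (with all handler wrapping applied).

Evaluation trace:
choose[4, 0, 3] @ H2
  branch[0] choose=4:
    throw(3) @ H0 caught ⇒ 13
    H1 returns 13
    H2 returns [13]
  branch[1] choose=0:
    throw(3) @ H0 caught ⇒ 13
    H1 returns 13
    H2 returns [13]
  branch[2] choose=3:
    throw(3) @ H0 caught ⇒ 13
    H1 returns 13
    H2 returns [13]
= [13, 13, 13]

Answer: [13, 13, 13]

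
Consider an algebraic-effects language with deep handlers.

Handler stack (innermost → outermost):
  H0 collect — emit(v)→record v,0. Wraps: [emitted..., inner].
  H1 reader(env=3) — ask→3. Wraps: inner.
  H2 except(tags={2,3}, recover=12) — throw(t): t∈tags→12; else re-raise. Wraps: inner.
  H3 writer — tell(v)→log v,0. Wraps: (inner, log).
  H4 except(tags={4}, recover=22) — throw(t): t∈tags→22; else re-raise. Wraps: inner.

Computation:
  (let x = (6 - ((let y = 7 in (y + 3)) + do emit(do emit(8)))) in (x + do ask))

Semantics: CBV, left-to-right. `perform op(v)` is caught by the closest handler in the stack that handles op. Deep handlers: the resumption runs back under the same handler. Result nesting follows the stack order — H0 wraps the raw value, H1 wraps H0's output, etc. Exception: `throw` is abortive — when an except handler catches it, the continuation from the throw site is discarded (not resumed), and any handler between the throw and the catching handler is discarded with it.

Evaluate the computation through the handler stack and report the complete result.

Working:
emit(8) @ H0 ⇒ out+=8
emit(0) @ H0 ⇒ out+=0
ask @ H1 ⇒ 3
H0 returns [8, 0, -1]
H1 returns [8, 0, -1]
H2 returns [8, 0, -1]
H3 returns ([8, 0, -1], ())
H4 returns ([8, 0, -1], ())
= ([8, 0, -1], ())

Answer: ([8, 0, -1], ())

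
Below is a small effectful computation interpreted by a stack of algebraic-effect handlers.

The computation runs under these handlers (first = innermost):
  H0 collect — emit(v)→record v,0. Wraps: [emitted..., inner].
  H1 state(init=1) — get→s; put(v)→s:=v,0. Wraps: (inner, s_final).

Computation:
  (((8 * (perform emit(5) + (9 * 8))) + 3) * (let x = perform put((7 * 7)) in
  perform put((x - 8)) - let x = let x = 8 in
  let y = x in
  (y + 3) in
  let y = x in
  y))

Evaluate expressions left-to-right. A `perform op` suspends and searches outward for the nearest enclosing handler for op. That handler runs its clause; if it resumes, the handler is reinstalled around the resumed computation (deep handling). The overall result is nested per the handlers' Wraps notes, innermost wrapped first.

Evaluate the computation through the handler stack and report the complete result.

Answer: ([5, -6369], -8)

Step-by-step:
emit(5) @ H0 ⇒ out+=5
put(49) @ H1 ⇒ s:=49
put(-8) @ H1 ⇒ s:=-8
H0 returns [5, -6369]
H1 returns ([5, -6369], -8)
= ([5, -6369], -8)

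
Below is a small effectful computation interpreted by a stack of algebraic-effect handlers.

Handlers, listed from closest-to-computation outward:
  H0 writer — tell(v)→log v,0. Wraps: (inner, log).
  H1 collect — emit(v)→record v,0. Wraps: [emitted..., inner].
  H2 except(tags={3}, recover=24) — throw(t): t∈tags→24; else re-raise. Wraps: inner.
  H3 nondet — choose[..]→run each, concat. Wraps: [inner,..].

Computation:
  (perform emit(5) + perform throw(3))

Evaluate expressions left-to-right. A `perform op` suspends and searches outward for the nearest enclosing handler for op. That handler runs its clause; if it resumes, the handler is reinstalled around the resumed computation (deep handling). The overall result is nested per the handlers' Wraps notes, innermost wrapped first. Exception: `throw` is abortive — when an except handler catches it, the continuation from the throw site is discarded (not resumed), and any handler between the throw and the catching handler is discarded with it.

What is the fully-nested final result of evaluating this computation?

Answer: [24]

Working:
emit(5) @ H1 ⇒ out+=5
throw(3) @ H2 caught ⇒ 24
H3 returns [24]
= [24]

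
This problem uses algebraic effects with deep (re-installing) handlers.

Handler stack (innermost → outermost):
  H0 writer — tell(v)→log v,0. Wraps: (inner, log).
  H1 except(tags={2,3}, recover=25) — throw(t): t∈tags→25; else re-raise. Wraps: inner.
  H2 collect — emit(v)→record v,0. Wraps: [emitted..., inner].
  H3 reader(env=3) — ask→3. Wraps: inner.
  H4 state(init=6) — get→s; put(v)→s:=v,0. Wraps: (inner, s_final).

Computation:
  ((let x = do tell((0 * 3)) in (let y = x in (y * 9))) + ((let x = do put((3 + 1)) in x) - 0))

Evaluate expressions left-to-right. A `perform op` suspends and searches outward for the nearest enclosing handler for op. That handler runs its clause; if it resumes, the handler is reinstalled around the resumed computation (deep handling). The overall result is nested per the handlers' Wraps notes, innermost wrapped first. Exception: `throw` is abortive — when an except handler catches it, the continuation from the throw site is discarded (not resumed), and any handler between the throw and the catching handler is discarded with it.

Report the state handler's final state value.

Evaluation trace:
tell(0) @ H0 ⇒ log+=0
put(4) @ H4 ⇒ s:=4
H0 returns (0, (0))
H1 returns (0, (0))
H2 returns [(0, (0))]
H3 returns [(0, (0))]
H4 returns ([(0, (0))], 4)
= ([(0, (0))], 4)

Answer: 4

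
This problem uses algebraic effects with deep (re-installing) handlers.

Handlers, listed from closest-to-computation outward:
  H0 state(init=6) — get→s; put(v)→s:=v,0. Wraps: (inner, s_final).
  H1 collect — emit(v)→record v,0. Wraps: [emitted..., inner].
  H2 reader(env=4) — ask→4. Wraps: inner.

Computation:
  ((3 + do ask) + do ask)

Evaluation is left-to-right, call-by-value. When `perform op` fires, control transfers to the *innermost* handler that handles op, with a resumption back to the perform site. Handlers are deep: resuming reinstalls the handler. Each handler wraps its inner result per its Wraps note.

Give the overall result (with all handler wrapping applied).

Answer: [(11, 6)]

Evaluation trace:
ask @ H2 ⇒ 4
ask @ H2 ⇒ 4
H0 returns (11, 6)
H1 returns [(11, 6)]
H2 returns [(11, 6)]
= [(11, 6)]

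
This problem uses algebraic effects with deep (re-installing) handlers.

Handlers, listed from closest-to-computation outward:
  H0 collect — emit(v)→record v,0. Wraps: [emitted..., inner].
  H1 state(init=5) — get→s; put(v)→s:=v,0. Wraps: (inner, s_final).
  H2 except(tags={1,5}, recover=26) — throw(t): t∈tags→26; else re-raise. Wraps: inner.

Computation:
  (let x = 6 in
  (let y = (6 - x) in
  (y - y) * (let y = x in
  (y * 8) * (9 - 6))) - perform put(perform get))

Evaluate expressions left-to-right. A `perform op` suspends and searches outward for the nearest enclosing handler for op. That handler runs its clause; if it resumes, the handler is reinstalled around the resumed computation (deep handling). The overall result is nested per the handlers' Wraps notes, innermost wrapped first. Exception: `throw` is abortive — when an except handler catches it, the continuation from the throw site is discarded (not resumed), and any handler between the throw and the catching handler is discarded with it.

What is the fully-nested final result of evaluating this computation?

Step-by-step:
get @ H1 ⇒ 5
put(5) @ H1 ⇒ s:=5
H0 returns [0]
H1 returns ([0], 5)
H2 returns ([0], 5)
= ([0], 5)

Answer: ([0], 5)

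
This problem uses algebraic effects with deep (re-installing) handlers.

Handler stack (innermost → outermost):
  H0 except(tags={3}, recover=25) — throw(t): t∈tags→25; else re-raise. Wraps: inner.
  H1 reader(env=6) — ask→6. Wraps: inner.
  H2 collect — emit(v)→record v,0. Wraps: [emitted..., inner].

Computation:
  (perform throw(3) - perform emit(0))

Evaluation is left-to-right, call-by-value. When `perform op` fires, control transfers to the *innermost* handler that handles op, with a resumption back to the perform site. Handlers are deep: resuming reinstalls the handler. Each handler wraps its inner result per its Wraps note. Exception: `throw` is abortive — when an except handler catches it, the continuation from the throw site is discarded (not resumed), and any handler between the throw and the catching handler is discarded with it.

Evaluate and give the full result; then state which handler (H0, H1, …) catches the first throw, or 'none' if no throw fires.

Working:
throw(3) @ H0 caught ⇒ 25
H1 returns 25
H2 returns [25]
= [25]

Answer: [25] ; first throw caught by: H0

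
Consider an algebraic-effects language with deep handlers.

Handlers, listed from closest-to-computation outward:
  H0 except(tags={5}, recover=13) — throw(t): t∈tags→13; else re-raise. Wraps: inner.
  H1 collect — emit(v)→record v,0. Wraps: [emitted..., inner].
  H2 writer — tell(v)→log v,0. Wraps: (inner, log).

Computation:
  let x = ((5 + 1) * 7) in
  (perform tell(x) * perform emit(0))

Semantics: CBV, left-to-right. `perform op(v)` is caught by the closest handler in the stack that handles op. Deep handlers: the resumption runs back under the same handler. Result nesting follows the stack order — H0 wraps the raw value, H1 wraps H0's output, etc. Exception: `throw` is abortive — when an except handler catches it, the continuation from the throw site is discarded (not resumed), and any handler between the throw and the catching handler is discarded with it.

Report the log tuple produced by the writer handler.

Answer: (42)

Working:
tell(42) @ H2 ⇒ log+=42
emit(0) @ H1 ⇒ out+=0
H0 returns 0
H1 returns [0, 0]
H2 returns ([0, 0], (42))
= ([0, 0], (42))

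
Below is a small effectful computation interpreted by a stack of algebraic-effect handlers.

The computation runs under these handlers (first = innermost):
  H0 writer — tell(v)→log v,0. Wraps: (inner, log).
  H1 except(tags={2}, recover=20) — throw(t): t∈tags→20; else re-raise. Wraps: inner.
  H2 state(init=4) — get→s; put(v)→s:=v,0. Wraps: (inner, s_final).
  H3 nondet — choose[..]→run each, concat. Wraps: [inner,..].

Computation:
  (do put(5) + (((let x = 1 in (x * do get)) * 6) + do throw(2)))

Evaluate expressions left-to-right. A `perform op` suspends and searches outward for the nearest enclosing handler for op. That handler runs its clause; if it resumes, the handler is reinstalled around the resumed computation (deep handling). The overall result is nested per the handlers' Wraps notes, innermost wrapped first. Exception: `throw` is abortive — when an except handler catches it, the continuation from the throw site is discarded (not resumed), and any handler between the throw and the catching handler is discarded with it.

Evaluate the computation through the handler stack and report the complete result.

Evaluation trace:
put(5) @ H2 ⇒ s:=5
get @ H2 ⇒ 5
throw(2) @ H1 caught ⇒ 20
H2 returns (20, 5)
H3 returns [(20, 5)]
= [(20, 5)]

Answer: [(20, 5)]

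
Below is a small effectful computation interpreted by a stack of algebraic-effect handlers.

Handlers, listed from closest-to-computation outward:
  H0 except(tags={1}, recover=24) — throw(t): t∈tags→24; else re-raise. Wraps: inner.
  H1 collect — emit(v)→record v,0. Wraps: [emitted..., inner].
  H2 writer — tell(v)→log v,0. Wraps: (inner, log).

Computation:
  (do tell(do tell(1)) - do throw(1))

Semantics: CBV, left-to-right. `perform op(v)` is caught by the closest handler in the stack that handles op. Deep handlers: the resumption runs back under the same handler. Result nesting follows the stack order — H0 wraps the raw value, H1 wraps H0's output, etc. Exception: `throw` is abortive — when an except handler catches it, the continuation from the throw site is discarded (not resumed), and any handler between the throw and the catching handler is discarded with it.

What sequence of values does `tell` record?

Step-by-step:
tell(1) @ H2 ⇒ log+=1
tell(0) @ H2 ⇒ log+=0
throw(1) @ H0 caught ⇒ 24
H1 returns [24]
H2 returns ([24], (1, 0))
= ([24], (1, 0))

Answer: (1, 0)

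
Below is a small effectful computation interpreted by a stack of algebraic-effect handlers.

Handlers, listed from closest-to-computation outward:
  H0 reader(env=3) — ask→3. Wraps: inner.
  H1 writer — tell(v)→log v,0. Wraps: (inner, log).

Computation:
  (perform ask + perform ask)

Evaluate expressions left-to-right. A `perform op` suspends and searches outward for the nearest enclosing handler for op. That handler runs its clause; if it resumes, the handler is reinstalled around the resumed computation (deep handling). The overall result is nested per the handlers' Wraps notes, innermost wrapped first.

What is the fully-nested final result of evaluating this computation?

Step-by-step:
ask @ H0 ⇒ 3
ask @ H0 ⇒ 3
H0 returns 6
H1 returns (6, ())
= (6, ())

Answer: (6, ())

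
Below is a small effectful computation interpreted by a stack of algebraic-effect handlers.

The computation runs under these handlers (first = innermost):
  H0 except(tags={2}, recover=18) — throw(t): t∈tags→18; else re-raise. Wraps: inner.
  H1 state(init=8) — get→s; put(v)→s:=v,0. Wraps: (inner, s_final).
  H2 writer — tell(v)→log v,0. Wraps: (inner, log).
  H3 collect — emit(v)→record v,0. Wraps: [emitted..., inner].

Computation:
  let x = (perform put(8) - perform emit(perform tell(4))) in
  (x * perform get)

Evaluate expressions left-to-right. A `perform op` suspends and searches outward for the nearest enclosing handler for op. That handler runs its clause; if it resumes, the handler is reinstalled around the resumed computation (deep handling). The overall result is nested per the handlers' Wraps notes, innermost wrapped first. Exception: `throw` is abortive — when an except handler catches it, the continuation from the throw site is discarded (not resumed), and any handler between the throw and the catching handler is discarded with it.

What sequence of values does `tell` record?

Answer: (4)

Step-by-step:
put(8) @ H1 ⇒ s:=8
tell(4) @ H2 ⇒ log+=4
emit(0) @ H3 ⇒ out+=0
get @ H1 ⇒ 8
H0 returns 0
H1 returns (0, 8)
H2 returns ((0, 8), (4))
H3 returns [0, ((0, 8), (4))]
= [0, ((0, 8), (4))]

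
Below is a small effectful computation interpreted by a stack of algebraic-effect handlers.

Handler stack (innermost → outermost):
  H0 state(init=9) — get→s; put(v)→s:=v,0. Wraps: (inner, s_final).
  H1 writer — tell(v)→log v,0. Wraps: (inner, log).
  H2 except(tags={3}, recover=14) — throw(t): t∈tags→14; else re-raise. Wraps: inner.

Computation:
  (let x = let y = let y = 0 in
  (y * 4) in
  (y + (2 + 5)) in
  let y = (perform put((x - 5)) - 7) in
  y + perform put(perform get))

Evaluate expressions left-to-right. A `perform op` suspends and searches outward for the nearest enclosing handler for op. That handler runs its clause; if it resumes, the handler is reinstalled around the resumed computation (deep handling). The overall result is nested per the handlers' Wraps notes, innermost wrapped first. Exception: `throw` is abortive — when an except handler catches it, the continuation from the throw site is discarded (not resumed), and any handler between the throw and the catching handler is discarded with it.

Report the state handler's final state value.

Answer: 2

Working:
put(2) @ H0 ⇒ s:=2
get @ H0 ⇒ 2
put(2) @ H0 ⇒ s:=2
H0 returns (-7, 2)
H1 returns ((-7, 2), ())
H2 returns ((-7, 2), ())
= ((-7, 2), ())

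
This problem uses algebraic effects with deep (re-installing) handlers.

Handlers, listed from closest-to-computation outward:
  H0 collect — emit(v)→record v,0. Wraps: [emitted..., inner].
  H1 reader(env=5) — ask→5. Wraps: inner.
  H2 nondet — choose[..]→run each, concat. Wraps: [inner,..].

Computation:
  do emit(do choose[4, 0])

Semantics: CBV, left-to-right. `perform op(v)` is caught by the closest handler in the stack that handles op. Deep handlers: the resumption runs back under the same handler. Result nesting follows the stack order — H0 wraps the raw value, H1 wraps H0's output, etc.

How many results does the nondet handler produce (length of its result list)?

Working:
choose[4, 0] @ H2
  branch[0] choose=4:
    emit(4) @ H0 ⇒ out+=4
    H0 returns [4, 0]
    H1 returns [4, 0]
    H2 returns [[4, 0]]
  branch[1] choose=0:
    emit(0) @ H0 ⇒ out+=0
    H0 returns [0, 0]
    H1 returns [0, 0]
    H2 returns [[0, 0]]
= [[4, 0], [0, 0]]

Answer: 2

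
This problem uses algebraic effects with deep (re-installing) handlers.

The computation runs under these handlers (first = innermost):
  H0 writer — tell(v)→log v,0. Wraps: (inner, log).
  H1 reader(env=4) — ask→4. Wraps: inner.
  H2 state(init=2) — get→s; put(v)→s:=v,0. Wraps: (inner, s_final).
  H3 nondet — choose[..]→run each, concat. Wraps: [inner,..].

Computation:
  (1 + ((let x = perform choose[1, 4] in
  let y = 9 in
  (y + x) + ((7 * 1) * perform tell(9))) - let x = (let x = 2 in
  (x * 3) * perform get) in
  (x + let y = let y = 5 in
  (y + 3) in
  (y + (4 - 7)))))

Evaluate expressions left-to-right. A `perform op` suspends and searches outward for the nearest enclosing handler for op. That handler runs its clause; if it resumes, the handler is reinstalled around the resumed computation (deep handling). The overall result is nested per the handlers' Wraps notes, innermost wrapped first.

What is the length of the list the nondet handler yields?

Answer: 2

Working:
choose[1, 4] @ H3
  branch[0] choose=1:
    tell(9) @ H0 ⇒ log+=9
    get @ H2 ⇒ 2
    H0 returns (-6, (9))
    H1 returns (-6, (9))
    H2 returns ((-6, (9)), 2)
    H3 returns [((-6, (9)), 2)]
  branch[1] choose=4:
    tell(9) @ H0 ⇒ log+=9
    get @ H2 ⇒ 2
    H0 returns (-3, (9))
    H1 returns (-3, (9))
    H2 returns ((-3, (9)), 2)
    H3 returns [((-3, (9)), 2)]
= [((-6, (9)), 2), ((-3, (9)), 2)]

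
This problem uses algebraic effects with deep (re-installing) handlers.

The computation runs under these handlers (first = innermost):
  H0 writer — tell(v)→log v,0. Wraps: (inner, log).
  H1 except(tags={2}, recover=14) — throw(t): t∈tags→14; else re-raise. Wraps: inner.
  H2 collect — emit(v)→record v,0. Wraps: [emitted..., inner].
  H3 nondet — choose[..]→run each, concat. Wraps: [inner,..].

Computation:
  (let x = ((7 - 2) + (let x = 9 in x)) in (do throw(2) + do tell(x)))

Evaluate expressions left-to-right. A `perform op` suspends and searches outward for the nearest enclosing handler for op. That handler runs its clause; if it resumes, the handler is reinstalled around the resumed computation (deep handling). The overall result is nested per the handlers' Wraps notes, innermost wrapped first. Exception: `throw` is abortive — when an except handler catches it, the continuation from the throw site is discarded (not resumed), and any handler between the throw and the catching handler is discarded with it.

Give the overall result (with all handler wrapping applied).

Answer: [[14]]

Working:
throw(2) @ H1 caught ⇒ 14
H2 returns [14]
H3 returns [[14]]
= [[14]]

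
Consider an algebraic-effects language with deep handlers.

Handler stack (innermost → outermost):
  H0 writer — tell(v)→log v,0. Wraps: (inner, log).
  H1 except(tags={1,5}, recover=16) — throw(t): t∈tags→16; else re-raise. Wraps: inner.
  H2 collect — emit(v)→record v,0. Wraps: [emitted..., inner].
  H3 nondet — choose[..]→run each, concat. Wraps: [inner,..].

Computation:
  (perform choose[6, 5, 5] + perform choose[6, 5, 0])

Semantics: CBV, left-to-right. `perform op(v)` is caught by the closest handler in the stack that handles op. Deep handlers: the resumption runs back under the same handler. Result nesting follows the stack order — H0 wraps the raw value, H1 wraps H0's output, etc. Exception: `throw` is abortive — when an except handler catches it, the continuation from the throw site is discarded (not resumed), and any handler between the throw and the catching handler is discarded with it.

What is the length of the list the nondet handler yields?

Answer: 9

Evaluation trace:
choose[6, 5, 5] @ H3
  branch[0] choose=6:
    choose[6, 5, 0] @ H3
      branch[0] choose=6:
        H0 returns (12, ())
        H1 returns (12, ())
        H2 returns [(12, ())]
        H3 returns [[(12, ())]]
      branch[1] choose=5:
        H0 returns (11, ())
        H1 returns (11, ())
        H2 returns [(11, ())]
        H3 returns [[(11, ())]]
      branch[2] choose=0:
        H0 returns (6, ())
        H1 returns (6, ())
        H2 returns [(6, ())]
        H3 returns [[(6, ())]]
  branch[1] choose=5:
    choose[6, 5, 0] @ H3
      branch[0] choose=6:
        H0 returns (11, ())
        H1 returns (11, ())
        H2 returns [(11, ())]
        H3 returns [[(11, ())]]
      branch[1] choose=5:
        H0 returns (10, ())
        H1 returns (10, ())
        H2 returns [(10, ())]
        H3 returns [[(10, ())]]
      branch[2] choose=0:
        H0 returns (5, ())
        H1 returns (5, ())
        H2 returns [(5, ())]
        H3 returns [[(5, ())]]
  branch[2] choose=5:
    choose[6, 5, 0] @ H3
      branch[0] choose=6:
        H0 returns (11, ())
        H1 returns (11, ())
        H2 returns [(11, ())]
        H3 returns [[(11, ())]]
      branch[1] choose=5:
        H0 returns (10, ())
        H1 returns (10, ())
        H2 returns [(10, ())]
        H3 returns [[(10, ())]]
      branch[2] choose=0:
        H0 returns (5, ())
        H1 returns (5, ())
        H2 returns [(5, ())]
        H3 returns [[(5, ())]]
= [[(12, ())], [(11, ())], [(6, ())], [(11, ())], [(10, ())], [(5, ())], [(11, ())], [(10, ())], [(5, ())]]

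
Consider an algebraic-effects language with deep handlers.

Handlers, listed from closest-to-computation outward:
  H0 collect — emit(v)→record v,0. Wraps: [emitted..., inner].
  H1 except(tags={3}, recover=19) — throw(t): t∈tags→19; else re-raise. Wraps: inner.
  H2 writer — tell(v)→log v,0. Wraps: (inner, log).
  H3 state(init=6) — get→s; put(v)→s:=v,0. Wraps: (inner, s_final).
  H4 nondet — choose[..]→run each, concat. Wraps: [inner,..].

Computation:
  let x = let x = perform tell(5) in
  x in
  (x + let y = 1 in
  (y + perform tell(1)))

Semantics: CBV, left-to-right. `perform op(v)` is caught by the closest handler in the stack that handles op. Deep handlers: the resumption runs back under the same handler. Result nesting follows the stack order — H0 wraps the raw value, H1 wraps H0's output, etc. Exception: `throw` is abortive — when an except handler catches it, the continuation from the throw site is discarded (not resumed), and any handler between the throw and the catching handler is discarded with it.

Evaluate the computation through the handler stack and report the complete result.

Step-by-step:
tell(5) @ H2 ⇒ log+=5
tell(1) @ H2 ⇒ log+=1
H0 returns [1]
H1 returns [1]
H2 returns ([1], (5, 1))
H3 returns (([1], (5, 1)), 6)
H4 returns [(([1], (5, 1)), 6)]
= [(([1], (5, 1)), 6)]

Answer: [(([1], (5, 1)), 6)]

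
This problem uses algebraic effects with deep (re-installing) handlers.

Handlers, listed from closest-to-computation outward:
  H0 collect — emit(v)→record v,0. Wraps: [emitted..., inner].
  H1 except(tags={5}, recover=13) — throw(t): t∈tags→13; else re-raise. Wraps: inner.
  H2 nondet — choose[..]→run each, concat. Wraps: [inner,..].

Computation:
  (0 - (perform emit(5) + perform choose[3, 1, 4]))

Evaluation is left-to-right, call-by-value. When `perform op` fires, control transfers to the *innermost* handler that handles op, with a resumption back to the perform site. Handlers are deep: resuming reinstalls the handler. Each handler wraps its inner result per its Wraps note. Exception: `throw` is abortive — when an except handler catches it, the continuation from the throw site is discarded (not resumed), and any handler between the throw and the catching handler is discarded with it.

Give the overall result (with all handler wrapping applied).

Answer: [[5, -3], [5, -1], [5, -4]]

Evaluation trace:
emit(5) @ H0 ⇒ out+=5
choose[3, 1, 4] @ H2
  branch[0] choose=3:
    H0 returns [5, -3]
    H1 returns [5, -3]
    H2 returns [[5, -3]]
  branch[1] choose=1:
    H0 returns [5, -1]
    H1 returns [5, -1]
    H2 returns [[5, -1]]
  branch[2] choose=4:
    H0 returns [5, -4]
    H1 returns [5, -4]
    H2 returns [[5, -4]]
= [[5, -3], [5, -1], [5, -4]]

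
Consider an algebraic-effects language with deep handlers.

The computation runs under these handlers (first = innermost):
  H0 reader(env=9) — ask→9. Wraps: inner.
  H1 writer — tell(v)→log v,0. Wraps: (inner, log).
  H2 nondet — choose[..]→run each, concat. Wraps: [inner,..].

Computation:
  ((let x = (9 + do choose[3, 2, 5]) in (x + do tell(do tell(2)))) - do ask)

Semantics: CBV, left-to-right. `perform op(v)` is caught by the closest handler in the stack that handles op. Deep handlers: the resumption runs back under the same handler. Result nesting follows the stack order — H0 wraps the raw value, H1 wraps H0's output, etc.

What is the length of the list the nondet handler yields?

Answer: 3

Evaluation trace:
choose[3, 2, 5] @ H2
  branch[0] choose=3:
    tell(2) @ H1 ⇒ log+=2
    tell(0) @ H1 ⇒ log+=0
    ask @ H0 ⇒ 9
    H0 returns 3
    H1 returns (3, (2, 0))
    H2 returns [(3, (2, 0))]
  branch[1] choose=2:
    tell(2) @ H1 ⇒ log+=2
    tell(0) @ H1 ⇒ log+=0
    ask @ H0 ⇒ 9
    H0 returns 2
    H1 returns (2, (2, 0))
    H2 returns [(2, (2, 0))]
  branch[2] choose=5:
    tell(2) @ H1 ⇒ log+=2
    tell(0) @ H1 ⇒ log+=0
    ask @ H0 ⇒ 9
    H0 returns 5
    H1 returns (5, (2, 0))
    H2 returns [(5, (2, 0))]
= [(3, (2, 0)), (2, (2, 0)), (5, (2, 0))]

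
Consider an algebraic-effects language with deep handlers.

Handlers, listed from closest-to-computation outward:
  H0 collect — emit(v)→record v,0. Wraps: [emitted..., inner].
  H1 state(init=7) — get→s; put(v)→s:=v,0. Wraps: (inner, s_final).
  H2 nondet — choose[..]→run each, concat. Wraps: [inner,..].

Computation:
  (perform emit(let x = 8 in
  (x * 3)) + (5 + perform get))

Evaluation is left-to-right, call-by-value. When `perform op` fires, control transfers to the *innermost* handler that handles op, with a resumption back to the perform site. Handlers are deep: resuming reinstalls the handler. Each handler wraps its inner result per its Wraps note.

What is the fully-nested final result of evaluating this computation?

Answer: [([24, 12], 7)]

Working:
emit(24) @ H0 ⇒ out+=24
get @ H1 ⇒ 7
H0 returns [24, 12]
H1 returns ([24, 12], 7)
H2 returns [([24, 12], 7)]
= [([24, 12], 7)]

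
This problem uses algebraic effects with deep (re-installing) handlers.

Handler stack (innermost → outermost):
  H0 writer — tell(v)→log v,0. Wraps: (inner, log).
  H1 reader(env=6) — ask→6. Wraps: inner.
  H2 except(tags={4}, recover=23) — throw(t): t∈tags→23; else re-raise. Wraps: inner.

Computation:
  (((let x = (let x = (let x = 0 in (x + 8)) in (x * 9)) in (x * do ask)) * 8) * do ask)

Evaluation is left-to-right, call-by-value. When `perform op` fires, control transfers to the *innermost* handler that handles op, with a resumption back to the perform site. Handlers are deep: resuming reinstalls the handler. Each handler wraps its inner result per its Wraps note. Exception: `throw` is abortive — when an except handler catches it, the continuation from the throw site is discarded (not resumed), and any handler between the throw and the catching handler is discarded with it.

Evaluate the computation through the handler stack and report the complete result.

Answer: (20736, ())

Evaluation trace:
ask @ H1 ⇒ 6
ask @ H1 ⇒ 6
H0 returns (20736, ())
H1 returns (20736, ())
H2 returns (20736, ())
= (20736, ())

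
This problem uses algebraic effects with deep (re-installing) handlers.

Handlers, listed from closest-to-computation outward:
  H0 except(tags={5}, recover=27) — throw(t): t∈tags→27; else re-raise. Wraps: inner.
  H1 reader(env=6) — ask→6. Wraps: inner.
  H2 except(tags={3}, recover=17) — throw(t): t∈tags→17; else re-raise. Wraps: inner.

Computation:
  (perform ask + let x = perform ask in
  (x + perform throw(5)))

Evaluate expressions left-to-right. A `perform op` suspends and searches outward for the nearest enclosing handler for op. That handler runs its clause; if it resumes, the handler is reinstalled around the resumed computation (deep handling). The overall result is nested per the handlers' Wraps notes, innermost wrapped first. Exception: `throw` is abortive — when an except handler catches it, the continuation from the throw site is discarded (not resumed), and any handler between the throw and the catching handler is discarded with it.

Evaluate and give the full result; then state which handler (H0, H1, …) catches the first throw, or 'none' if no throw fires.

Working:
ask @ H1 ⇒ 6
ask @ H1 ⇒ 6
throw(5) @ H0 caught ⇒ 27
H1 returns 27
H2 returns 27
= 27

Answer: 27 ; first throw caught by: H0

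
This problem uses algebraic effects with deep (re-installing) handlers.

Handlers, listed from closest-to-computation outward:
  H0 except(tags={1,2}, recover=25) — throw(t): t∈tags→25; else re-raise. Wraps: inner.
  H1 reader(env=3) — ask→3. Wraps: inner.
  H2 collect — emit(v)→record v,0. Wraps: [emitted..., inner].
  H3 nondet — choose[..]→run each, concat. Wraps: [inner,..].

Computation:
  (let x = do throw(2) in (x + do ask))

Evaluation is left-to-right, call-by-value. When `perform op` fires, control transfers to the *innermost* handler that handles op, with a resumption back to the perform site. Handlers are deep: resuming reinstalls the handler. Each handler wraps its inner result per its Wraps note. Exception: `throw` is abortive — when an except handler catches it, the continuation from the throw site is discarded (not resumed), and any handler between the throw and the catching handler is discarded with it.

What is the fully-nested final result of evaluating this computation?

Working:
throw(2) @ H0 caught ⇒ 25
H1 returns 25
H2 returns [25]
H3 returns [[25]]
= [[25]]

Answer: [[25]]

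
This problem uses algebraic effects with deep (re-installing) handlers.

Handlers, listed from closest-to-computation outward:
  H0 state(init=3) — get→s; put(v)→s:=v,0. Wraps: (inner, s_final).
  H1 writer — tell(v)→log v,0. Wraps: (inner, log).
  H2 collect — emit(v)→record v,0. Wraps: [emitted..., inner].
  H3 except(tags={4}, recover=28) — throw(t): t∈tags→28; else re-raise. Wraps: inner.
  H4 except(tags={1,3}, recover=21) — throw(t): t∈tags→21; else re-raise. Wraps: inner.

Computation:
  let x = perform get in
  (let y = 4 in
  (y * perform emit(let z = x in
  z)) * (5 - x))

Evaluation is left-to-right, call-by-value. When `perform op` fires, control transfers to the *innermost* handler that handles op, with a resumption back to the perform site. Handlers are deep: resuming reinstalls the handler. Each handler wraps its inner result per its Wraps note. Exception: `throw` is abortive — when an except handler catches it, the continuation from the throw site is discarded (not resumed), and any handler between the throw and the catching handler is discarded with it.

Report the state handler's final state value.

Answer: 3

Evaluation trace:
get @ H0 ⇒ 3
emit(3) @ H2 ⇒ out+=3
H0 returns (0, 3)
H1 returns ((0, 3), ())
H2 returns [3, ((0, 3), ())]
H3 returns [3, ((0, 3), ())]
H4 returns [3, ((0, 3), ())]
= [3, ((0, 3), ())]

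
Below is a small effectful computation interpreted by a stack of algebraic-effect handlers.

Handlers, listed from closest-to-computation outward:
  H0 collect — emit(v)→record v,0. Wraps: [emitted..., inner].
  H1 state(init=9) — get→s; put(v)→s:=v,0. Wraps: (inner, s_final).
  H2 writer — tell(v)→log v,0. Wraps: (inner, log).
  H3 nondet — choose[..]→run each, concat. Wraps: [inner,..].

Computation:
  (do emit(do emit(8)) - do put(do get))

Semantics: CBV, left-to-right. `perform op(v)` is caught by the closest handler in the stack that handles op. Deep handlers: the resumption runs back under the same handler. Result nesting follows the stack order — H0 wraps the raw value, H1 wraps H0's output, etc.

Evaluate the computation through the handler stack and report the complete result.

Answer: [(([8, 0, 0], 9), ())]

Step-by-step:
emit(8) @ H0 ⇒ out+=8
emit(0) @ H0 ⇒ out+=0
get @ H1 ⇒ 9
put(9) @ H1 ⇒ s:=9
H0 returns [8, 0, 0]
H1 returns ([8, 0, 0], 9)
H2 returns (([8, 0, 0], 9), ())
H3 returns [(([8, 0, 0], 9), ())]
= [(([8, 0, 0], 9), ())]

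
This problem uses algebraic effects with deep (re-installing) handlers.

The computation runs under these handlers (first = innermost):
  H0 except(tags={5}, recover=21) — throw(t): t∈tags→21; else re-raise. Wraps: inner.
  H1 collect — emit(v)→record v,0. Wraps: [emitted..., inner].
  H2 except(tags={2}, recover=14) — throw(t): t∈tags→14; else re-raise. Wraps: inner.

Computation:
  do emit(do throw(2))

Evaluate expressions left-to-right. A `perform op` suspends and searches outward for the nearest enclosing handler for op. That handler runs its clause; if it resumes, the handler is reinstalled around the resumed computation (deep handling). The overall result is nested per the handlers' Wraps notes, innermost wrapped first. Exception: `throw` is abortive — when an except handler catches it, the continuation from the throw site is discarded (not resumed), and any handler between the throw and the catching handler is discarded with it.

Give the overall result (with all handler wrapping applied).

Answer: 14

Evaluation trace:
throw(2) @ H0 re-raised
throw(2) @ H2 caught ⇒ 14
= 14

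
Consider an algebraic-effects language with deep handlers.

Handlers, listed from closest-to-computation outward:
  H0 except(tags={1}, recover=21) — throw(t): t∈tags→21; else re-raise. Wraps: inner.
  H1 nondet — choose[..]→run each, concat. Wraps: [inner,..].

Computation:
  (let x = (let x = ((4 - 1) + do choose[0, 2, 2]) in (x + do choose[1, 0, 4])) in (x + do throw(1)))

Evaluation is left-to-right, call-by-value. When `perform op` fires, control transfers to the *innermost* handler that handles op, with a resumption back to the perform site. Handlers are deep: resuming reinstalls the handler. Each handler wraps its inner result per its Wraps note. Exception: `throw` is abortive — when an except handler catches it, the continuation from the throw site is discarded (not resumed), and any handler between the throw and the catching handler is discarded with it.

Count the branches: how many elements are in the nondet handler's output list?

Evaluation trace:
choose[0, 2, 2] @ H1
  branch[0] choose=0:
    choose[1, 0, 4] @ H1
      branch[0] choose=1:
        throw(1) @ H0 caught ⇒ 21
        H1 returns [21]
      branch[1] choose=0:
        throw(1) @ H0 caught ⇒ 21
        H1 returns [21]
      branch[2] choose=4:
        throw(1) @ H0 caught ⇒ 21
        H1 returns [21]
  branch[1] choose=2:
    choose[1, 0, 4] @ H1
      branch[0] choose=1:
        throw(1) @ H0 caught ⇒ 21
        H1 returns [21]
      branch[1] choose=0:
        throw(1) @ H0 caught ⇒ 21
        H1 returns [21]
      branch[2] choose=4:
        throw(1) @ H0 caught ⇒ 21
        H1 returns [21]
  branch[2] choose=2:
    choose[1, 0, 4] @ H1
      branch[0] choose=1:
        throw(1) @ H0 caught ⇒ 21
        H1 returns [21]
      branch[1] choose=0:
        throw(1) @ H0 caught ⇒ 21
        H1 returns [21]
      branch[2] choose=4:
        throw(1) @ H0 caught ⇒ 21
        H1 returns [21]
= [21, 21, 21, 21, 21, 21, 21, 21, 21]

Answer: 9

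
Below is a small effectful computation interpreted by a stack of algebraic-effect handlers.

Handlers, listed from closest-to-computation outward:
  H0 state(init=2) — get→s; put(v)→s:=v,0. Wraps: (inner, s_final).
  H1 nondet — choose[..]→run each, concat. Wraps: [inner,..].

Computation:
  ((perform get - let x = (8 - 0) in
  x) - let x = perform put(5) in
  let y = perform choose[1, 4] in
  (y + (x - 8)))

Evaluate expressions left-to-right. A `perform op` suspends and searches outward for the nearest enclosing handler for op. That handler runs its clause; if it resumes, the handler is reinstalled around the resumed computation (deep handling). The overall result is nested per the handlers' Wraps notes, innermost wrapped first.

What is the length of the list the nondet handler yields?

Step-by-step:
get @ H0 ⇒ 2
put(5) @ H0 ⇒ s:=5
choose[1, 4] @ H1
  branch[0] choose=1:
    H0 returns (1, 5)
    H1 returns [(1, 5)]
  branch[1] choose=4:
    H0 returns (-2, 5)
    H1 returns [(-2, 5)]
= [(1, 5), (-2, 5)]

Answer: 2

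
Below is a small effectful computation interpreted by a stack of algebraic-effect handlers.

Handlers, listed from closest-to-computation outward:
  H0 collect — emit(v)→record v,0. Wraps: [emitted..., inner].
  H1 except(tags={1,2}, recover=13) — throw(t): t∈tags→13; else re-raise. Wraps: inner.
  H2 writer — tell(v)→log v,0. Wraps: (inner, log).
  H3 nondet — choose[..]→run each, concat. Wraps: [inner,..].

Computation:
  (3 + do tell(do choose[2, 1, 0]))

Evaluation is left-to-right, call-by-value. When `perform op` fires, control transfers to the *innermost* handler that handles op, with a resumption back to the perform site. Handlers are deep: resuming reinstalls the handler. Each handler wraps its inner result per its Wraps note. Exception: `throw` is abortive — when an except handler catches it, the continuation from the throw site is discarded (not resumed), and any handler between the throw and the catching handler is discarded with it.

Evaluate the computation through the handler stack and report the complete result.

Working:
choose[2, 1, 0] @ H3
  branch[0] choose=2:
    tell(2) @ H2 ⇒ log+=2
    H0 returns [3]
    H1 returns [3]
    H2 returns ([3], (2))
    H3 returns [([3], (2))]
  branch[1] choose=1:
    tell(1) @ H2 ⇒ log+=1
    H0 returns [3]
    H1 returns [3]
    H2 returns ([3], (1))
    H3 returns [([3], (1))]
  branch[2] choose=0:
    tell(0) @ H2 ⇒ log+=0
    H0 returns [3]
    H1 returns [3]
    H2 returns ([3], (0))
    H3 returns [([3], (0))]
= [([3], (2)), ([3], (1)), ([3], (0))]

Answer: [([3], (2)), ([3], (1)), ([3], (0))]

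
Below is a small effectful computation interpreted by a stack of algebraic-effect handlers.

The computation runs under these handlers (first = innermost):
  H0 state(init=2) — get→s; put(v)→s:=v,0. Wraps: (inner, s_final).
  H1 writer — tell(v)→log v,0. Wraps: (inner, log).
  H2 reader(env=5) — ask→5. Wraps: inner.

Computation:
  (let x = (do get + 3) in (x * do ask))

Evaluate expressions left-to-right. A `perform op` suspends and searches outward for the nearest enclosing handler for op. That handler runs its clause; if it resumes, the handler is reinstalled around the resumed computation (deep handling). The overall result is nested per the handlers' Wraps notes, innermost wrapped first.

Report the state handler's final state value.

Step-by-step:
get @ H0 ⇒ 2
ask @ H2 ⇒ 5
H0 returns (25, 2)
H1 returns ((25, 2), ())
H2 returns ((25, 2), ())
= ((25, 2), ())

Answer: 2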